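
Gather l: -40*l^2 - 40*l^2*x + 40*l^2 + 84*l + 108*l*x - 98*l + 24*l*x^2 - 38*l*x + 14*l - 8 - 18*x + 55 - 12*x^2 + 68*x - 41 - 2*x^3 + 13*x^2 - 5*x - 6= -40*l^2*x + l*(24*x^2 + 70*x) - 2*x^3 + x^2 + 45*x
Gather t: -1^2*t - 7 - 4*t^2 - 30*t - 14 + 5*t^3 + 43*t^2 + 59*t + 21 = 5*t^3 + 39*t^2 + 28*t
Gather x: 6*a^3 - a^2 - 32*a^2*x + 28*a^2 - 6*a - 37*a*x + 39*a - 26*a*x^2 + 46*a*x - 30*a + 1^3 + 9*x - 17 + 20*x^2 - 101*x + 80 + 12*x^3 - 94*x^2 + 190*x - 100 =6*a^3 + 27*a^2 + 3*a + 12*x^3 + x^2*(-26*a - 74) + x*(-32*a^2 + 9*a + 98) - 36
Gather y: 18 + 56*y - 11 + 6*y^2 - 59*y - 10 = 6*y^2 - 3*y - 3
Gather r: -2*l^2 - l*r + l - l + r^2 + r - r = -2*l^2 - l*r + r^2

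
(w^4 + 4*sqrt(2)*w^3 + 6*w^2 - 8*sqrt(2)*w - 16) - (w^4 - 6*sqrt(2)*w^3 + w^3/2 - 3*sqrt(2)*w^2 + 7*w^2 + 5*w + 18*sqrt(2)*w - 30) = -w^3/2 + 10*sqrt(2)*w^3 - w^2 + 3*sqrt(2)*w^2 - 26*sqrt(2)*w - 5*w + 14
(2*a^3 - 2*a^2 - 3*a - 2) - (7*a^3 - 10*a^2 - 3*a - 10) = -5*a^3 + 8*a^2 + 8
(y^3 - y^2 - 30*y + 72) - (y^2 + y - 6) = y^3 - 2*y^2 - 31*y + 78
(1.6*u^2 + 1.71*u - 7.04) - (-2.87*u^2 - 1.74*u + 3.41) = 4.47*u^2 + 3.45*u - 10.45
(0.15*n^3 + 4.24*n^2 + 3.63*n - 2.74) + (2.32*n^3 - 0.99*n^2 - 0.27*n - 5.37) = 2.47*n^3 + 3.25*n^2 + 3.36*n - 8.11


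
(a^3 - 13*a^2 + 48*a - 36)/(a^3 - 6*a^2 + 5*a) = (a^2 - 12*a + 36)/(a*(a - 5))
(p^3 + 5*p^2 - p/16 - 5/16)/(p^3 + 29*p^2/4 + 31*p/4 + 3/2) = (4*p^2 + 19*p - 5)/(4*(p^2 + 7*p + 6))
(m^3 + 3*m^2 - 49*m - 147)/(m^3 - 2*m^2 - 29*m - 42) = (m + 7)/(m + 2)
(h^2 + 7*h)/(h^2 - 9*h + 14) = h*(h + 7)/(h^2 - 9*h + 14)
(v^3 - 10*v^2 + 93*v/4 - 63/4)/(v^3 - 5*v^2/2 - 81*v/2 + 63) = (v - 3/2)/(v + 6)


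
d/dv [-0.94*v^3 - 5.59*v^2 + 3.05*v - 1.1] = -2.82*v^2 - 11.18*v + 3.05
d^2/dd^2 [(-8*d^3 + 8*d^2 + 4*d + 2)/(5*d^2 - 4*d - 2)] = 4*(26*d^3 + 99*d^2 - 48*d + 26)/(125*d^6 - 300*d^5 + 90*d^4 + 176*d^3 - 36*d^2 - 48*d - 8)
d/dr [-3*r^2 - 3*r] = -6*r - 3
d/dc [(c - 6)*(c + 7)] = 2*c + 1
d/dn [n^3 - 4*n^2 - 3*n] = 3*n^2 - 8*n - 3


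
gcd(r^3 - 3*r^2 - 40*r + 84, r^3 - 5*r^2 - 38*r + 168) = r^2 - r - 42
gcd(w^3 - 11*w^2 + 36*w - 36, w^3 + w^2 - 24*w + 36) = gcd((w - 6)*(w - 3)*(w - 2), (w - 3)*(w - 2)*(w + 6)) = w^2 - 5*w + 6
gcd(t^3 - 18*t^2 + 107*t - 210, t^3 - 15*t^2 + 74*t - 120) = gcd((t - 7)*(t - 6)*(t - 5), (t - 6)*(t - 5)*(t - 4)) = t^2 - 11*t + 30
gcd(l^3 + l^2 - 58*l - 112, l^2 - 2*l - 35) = 1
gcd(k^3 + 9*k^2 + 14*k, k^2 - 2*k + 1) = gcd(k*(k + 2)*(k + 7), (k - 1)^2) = 1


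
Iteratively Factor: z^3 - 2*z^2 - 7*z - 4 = (z + 1)*(z^2 - 3*z - 4) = (z - 4)*(z + 1)*(z + 1)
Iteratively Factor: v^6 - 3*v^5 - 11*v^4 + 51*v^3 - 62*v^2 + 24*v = (v)*(v^5 - 3*v^4 - 11*v^3 + 51*v^2 - 62*v + 24) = v*(v - 1)*(v^4 - 2*v^3 - 13*v^2 + 38*v - 24) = v*(v - 3)*(v - 1)*(v^3 + v^2 - 10*v + 8) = v*(v - 3)*(v - 1)^2*(v^2 + 2*v - 8) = v*(v - 3)*(v - 2)*(v - 1)^2*(v + 4)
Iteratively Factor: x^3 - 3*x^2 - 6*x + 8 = (x - 4)*(x^2 + x - 2) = (x - 4)*(x + 2)*(x - 1)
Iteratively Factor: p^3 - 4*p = (p - 2)*(p^2 + 2*p) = (p - 2)*(p + 2)*(p)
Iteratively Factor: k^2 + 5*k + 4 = (k + 1)*(k + 4)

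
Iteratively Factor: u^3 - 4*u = (u - 2)*(u^2 + 2*u) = u*(u - 2)*(u + 2)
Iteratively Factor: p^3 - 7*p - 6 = (p - 3)*(p^2 + 3*p + 2) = (p - 3)*(p + 2)*(p + 1)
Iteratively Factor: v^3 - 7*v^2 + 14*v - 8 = (v - 4)*(v^2 - 3*v + 2) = (v - 4)*(v - 1)*(v - 2)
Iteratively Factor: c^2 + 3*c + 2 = (c + 2)*(c + 1)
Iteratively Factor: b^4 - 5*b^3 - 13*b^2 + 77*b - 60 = (b - 3)*(b^3 - 2*b^2 - 19*b + 20) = (b - 5)*(b - 3)*(b^2 + 3*b - 4) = (b - 5)*(b - 3)*(b + 4)*(b - 1)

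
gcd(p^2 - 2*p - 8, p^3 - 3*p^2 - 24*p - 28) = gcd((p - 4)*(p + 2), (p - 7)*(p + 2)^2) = p + 2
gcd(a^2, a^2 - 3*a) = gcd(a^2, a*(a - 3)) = a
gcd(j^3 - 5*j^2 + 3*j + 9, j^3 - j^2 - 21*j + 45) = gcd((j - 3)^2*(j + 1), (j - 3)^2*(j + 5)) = j^2 - 6*j + 9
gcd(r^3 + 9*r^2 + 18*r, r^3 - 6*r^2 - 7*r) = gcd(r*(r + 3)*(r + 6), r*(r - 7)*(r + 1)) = r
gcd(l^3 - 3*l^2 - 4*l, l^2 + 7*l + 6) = l + 1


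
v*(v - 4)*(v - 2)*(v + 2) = v^4 - 4*v^3 - 4*v^2 + 16*v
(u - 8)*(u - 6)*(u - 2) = u^3 - 16*u^2 + 76*u - 96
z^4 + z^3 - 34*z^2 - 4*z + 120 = (z - 5)*(z - 2)*(z + 2)*(z + 6)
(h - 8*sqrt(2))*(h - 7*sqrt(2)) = h^2 - 15*sqrt(2)*h + 112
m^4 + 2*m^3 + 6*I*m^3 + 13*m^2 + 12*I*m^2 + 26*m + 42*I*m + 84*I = (m + 2)*(m - 3*I)*(m + 2*I)*(m + 7*I)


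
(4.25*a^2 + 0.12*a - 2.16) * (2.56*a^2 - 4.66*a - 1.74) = 10.88*a^4 - 19.4978*a^3 - 13.4838*a^2 + 9.8568*a + 3.7584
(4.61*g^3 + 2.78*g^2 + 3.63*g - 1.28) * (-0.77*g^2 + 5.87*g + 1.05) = -3.5497*g^5 + 24.9201*g^4 + 18.364*g^3 + 25.2127*g^2 - 3.7021*g - 1.344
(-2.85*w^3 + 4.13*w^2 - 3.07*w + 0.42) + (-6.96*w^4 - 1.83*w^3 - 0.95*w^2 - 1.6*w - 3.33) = -6.96*w^4 - 4.68*w^3 + 3.18*w^2 - 4.67*w - 2.91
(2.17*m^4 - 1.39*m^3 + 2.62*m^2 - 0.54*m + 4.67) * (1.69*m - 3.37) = 3.6673*m^5 - 9.662*m^4 + 9.1121*m^3 - 9.742*m^2 + 9.7121*m - 15.7379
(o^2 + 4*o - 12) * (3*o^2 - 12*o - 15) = 3*o^4 - 99*o^2 + 84*o + 180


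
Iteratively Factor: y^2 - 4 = (y - 2)*(y + 2)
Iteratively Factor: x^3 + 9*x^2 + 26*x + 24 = (x + 3)*(x^2 + 6*x + 8) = (x + 2)*(x + 3)*(x + 4)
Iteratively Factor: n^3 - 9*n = (n - 3)*(n^2 + 3*n) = n*(n - 3)*(n + 3)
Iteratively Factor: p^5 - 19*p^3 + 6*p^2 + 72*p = (p - 3)*(p^4 + 3*p^3 - 10*p^2 - 24*p) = p*(p - 3)*(p^3 + 3*p^2 - 10*p - 24) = p*(p - 3)*(p + 4)*(p^2 - p - 6) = p*(p - 3)*(p + 2)*(p + 4)*(p - 3)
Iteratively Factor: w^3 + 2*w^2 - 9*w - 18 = (w + 3)*(w^2 - w - 6) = (w - 3)*(w + 3)*(w + 2)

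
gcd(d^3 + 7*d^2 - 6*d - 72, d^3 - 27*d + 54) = d^2 + 3*d - 18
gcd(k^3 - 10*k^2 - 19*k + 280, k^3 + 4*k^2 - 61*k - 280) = k^2 - 3*k - 40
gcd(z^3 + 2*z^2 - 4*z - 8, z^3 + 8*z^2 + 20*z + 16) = z^2 + 4*z + 4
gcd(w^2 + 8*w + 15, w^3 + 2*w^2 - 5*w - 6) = w + 3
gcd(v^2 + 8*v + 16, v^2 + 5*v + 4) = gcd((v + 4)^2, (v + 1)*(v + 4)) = v + 4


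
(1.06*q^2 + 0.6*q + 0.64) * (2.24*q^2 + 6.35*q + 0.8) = 2.3744*q^4 + 8.075*q^3 + 6.0916*q^2 + 4.544*q + 0.512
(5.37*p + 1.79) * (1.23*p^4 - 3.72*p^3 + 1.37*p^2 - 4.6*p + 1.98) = 6.6051*p^5 - 17.7747*p^4 + 0.6981*p^3 - 22.2497*p^2 + 2.3986*p + 3.5442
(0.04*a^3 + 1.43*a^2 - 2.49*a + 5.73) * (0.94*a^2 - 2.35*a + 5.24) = 0.0376*a^5 + 1.2502*a^4 - 5.4915*a^3 + 18.7309*a^2 - 26.5131*a + 30.0252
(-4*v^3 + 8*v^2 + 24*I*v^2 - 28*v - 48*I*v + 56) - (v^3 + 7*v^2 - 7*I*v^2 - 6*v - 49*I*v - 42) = -5*v^3 + v^2 + 31*I*v^2 - 22*v + I*v + 98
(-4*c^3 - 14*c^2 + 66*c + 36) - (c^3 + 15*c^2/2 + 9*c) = -5*c^3 - 43*c^2/2 + 57*c + 36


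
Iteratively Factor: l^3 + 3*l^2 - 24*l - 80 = (l + 4)*(l^2 - l - 20) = (l + 4)^2*(l - 5)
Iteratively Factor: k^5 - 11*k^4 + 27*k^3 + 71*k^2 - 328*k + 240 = (k - 5)*(k^4 - 6*k^3 - 3*k^2 + 56*k - 48) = (k - 5)*(k - 4)*(k^3 - 2*k^2 - 11*k + 12) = (k - 5)*(k - 4)*(k + 3)*(k^2 - 5*k + 4) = (k - 5)*(k - 4)^2*(k + 3)*(k - 1)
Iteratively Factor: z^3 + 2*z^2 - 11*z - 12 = (z + 4)*(z^2 - 2*z - 3) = (z - 3)*(z + 4)*(z + 1)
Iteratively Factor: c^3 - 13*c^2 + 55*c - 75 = (c - 5)*(c^2 - 8*c + 15) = (c - 5)*(c - 3)*(c - 5)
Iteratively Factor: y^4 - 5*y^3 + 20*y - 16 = (y - 2)*(y^3 - 3*y^2 - 6*y + 8) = (y - 2)*(y - 1)*(y^2 - 2*y - 8) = (y - 4)*(y - 2)*(y - 1)*(y + 2)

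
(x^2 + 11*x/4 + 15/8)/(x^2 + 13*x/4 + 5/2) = (x + 3/2)/(x + 2)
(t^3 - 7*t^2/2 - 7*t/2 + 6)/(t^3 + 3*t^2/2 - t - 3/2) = (t - 4)/(t + 1)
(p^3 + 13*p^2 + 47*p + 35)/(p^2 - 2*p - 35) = (p^2 + 8*p + 7)/(p - 7)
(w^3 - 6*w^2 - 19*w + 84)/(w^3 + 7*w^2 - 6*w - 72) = (w - 7)/(w + 6)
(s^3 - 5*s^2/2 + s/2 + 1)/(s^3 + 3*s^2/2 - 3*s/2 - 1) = (s - 2)/(s + 2)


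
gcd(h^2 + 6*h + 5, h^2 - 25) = h + 5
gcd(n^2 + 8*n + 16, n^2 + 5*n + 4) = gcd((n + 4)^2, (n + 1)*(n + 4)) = n + 4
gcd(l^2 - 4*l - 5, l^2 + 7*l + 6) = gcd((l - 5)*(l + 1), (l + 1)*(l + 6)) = l + 1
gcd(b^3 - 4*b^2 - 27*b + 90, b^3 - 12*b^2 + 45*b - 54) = b^2 - 9*b + 18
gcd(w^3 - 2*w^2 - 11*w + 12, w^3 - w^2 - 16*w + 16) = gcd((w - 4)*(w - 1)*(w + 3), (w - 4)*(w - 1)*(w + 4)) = w^2 - 5*w + 4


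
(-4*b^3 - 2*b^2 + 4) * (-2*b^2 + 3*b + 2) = 8*b^5 - 8*b^4 - 14*b^3 - 12*b^2 + 12*b + 8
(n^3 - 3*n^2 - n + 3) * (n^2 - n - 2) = n^5 - 4*n^4 + 10*n^2 - n - 6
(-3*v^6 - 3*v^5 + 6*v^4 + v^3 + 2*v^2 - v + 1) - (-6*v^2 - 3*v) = -3*v^6 - 3*v^5 + 6*v^4 + v^3 + 8*v^2 + 2*v + 1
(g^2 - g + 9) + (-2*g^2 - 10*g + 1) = -g^2 - 11*g + 10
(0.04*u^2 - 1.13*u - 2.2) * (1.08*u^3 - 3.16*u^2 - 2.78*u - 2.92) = 0.0432*u^5 - 1.3468*u^4 + 1.0836*u^3 + 9.9766*u^2 + 9.4156*u + 6.424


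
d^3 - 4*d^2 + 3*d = d*(d - 3)*(d - 1)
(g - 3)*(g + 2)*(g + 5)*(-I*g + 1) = -I*g^4 + g^3 - 4*I*g^3 + 4*g^2 + 11*I*g^2 - 11*g + 30*I*g - 30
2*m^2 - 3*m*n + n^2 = (-2*m + n)*(-m + n)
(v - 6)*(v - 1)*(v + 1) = v^3 - 6*v^2 - v + 6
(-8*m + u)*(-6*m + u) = 48*m^2 - 14*m*u + u^2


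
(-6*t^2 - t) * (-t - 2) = 6*t^3 + 13*t^2 + 2*t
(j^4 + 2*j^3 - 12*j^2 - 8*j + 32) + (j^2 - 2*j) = j^4 + 2*j^3 - 11*j^2 - 10*j + 32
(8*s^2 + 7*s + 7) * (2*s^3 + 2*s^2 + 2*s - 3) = 16*s^5 + 30*s^4 + 44*s^3 + 4*s^2 - 7*s - 21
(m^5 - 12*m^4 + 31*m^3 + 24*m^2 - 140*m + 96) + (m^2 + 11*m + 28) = m^5 - 12*m^4 + 31*m^3 + 25*m^2 - 129*m + 124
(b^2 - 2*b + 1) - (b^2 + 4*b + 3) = -6*b - 2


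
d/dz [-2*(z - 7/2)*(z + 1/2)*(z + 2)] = -6*z^2 + 4*z + 31/2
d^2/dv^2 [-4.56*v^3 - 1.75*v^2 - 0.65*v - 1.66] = -27.36*v - 3.5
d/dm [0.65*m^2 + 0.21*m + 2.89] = 1.3*m + 0.21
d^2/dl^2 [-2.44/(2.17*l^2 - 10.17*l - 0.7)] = (-22.979432*l^2 + 107.696232*l + 2.44*(4.34*l - 10.17)*(8.68*l - 20.34) + 7.41272)/(-2.17*l^2 + 10.17*l + 0.7)^3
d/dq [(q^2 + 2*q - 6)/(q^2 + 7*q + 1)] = (5*q^2 + 14*q + 44)/(q^4 + 14*q^3 + 51*q^2 + 14*q + 1)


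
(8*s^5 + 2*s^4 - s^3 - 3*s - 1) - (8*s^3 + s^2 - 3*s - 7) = 8*s^5 + 2*s^4 - 9*s^3 - s^2 + 6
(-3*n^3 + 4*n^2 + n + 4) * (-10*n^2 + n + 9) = 30*n^5 - 43*n^4 - 33*n^3 - 3*n^2 + 13*n + 36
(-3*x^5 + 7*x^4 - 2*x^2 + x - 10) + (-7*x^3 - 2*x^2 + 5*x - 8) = -3*x^5 + 7*x^4 - 7*x^3 - 4*x^2 + 6*x - 18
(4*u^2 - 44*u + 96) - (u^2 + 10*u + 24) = 3*u^2 - 54*u + 72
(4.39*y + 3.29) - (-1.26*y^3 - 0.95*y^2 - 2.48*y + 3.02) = 1.26*y^3 + 0.95*y^2 + 6.87*y + 0.27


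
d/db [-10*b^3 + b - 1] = 1 - 30*b^2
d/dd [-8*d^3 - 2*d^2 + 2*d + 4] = -24*d^2 - 4*d + 2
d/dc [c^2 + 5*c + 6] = 2*c + 5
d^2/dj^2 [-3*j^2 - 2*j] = -6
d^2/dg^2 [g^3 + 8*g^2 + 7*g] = 6*g + 16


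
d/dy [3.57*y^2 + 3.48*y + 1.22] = 7.14*y + 3.48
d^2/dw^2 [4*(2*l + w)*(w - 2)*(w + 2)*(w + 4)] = 48*l*w + 64*l + 48*w^2 + 96*w - 32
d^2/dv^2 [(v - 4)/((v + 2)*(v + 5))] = 2*(v^3 - 12*v^2 - 114*v - 226)/(v^6 + 21*v^5 + 177*v^4 + 763*v^3 + 1770*v^2 + 2100*v + 1000)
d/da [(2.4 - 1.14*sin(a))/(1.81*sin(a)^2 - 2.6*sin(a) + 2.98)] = (2.0634*sin(a)^2 - 8.688*sin(a) + 2.8428)*cos(a)/(3.2761*sin(a)^4 - 9.412*sin(a)^3 + 17.5476*sin(a)^2 - 15.496*sin(a) + 8.8804)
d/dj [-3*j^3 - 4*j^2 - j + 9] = -9*j^2 - 8*j - 1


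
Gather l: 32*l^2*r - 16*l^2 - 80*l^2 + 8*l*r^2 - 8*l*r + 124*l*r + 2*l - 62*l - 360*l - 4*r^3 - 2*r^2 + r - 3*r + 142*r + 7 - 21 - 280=l^2*(32*r - 96) + l*(8*r^2 + 116*r - 420) - 4*r^3 - 2*r^2 + 140*r - 294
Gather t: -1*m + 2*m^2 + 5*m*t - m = 2*m^2 + 5*m*t - 2*m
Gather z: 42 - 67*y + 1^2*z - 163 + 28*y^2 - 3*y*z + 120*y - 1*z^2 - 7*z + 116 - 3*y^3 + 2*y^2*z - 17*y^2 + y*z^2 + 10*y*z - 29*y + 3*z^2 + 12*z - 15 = -3*y^3 + 11*y^2 + 24*y + z^2*(y + 2) + z*(2*y^2 + 7*y + 6) - 20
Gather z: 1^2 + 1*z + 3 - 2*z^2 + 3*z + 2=-2*z^2 + 4*z + 6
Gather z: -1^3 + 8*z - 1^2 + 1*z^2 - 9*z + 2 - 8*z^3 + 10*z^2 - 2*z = -8*z^3 + 11*z^2 - 3*z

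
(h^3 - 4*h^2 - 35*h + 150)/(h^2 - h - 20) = (h^2 + h - 30)/(h + 4)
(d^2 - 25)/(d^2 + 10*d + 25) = (d - 5)/(d + 5)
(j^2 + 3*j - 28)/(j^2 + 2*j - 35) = (j - 4)/(j - 5)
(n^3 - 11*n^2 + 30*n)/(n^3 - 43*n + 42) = n*(n - 5)/(n^2 + 6*n - 7)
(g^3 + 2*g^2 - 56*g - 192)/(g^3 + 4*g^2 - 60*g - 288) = (g + 4)/(g + 6)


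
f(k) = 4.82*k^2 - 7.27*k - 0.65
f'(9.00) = 79.49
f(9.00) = 324.34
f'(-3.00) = -36.19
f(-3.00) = 64.54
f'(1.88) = 10.85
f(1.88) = 2.72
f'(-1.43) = -21.06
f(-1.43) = 19.60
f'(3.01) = 21.75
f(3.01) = 21.14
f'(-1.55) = -22.21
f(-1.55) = 22.20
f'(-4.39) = -49.59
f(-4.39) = 124.16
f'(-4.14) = -47.18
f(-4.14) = 112.06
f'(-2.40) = -30.41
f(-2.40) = 44.56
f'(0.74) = -0.14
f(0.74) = -3.39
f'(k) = 9.64*k - 7.27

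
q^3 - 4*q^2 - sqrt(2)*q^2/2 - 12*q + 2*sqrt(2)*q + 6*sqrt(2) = (q - 6)*(q + 2)*(q - sqrt(2)/2)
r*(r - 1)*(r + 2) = r^3 + r^2 - 2*r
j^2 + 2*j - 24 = (j - 4)*(j + 6)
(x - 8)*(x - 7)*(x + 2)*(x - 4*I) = x^4 - 13*x^3 - 4*I*x^3 + 26*x^2 + 52*I*x^2 + 112*x - 104*I*x - 448*I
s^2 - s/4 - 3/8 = (s - 3/4)*(s + 1/2)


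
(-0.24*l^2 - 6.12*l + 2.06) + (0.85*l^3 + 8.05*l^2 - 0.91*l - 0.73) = 0.85*l^3 + 7.81*l^2 - 7.03*l + 1.33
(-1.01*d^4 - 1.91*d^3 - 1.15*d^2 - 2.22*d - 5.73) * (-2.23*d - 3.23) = 2.2523*d^5 + 7.5216*d^4 + 8.7338*d^3 + 8.6651*d^2 + 19.9485*d + 18.5079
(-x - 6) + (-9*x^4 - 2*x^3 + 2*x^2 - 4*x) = -9*x^4 - 2*x^3 + 2*x^2 - 5*x - 6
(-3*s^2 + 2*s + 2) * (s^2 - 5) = -3*s^4 + 2*s^3 + 17*s^2 - 10*s - 10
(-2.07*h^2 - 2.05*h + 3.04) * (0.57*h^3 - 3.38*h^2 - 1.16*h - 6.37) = -1.1799*h^5 + 5.8281*h^4 + 11.063*h^3 + 5.2887*h^2 + 9.5321*h - 19.3648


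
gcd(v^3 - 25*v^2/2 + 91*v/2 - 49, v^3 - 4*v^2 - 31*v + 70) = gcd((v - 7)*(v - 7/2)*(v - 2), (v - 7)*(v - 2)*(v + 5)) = v^2 - 9*v + 14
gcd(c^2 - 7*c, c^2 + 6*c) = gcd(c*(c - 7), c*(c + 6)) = c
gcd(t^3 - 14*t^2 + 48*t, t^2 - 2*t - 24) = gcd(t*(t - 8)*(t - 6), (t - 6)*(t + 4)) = t - 6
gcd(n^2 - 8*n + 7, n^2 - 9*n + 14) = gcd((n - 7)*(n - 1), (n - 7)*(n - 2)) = n - 7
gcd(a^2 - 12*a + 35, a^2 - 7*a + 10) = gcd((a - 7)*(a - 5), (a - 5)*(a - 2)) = a - 5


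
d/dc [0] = 0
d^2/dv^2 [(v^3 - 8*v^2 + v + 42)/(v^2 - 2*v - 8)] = -6/(v^3 - 12*v^2 + 48*v - 64)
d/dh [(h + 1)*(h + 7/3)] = 2*h + 10/3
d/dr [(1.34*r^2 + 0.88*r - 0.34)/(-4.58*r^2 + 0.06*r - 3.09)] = (4.1108*r^2 - 11.3956*r - 2.6988)/(20.9764*r^4 - 0.5496*r^3 + 28.308*r^2 - 0.3708*r + 9.5481)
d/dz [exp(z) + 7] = exp(z)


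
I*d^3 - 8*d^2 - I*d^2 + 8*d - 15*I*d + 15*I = (d + 3*I)*(d + 5*I)*(I*d - I)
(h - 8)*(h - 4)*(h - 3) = h^3 - 15*h^2 + 68*h - 96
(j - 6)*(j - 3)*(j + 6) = j^3 - 3*j^2 - 36*j + 108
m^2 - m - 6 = (m - 3)*(m + 2)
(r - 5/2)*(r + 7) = r^2 + 9*r/2 - 35/2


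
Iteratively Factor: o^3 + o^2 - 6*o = (o)*(o^2 + o - 6) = o*(o - 2)*(o + 3)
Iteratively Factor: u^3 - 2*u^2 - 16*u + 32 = (u - 4)*(u^2 + 2*u - 8) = (u - 4)*(u + 4)*(u - 2)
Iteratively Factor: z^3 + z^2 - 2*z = (z)*(z^2 + z - 2) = z*(z + 2)*(z - 1)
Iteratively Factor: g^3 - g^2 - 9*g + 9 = (g + 3)*(g^2 - 4*g + 3) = (g - 1)*(g + 3)*(g - 3)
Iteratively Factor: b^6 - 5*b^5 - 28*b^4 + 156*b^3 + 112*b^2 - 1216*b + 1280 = (b - 4)*(b^5 - b^4 - 32*b^3 + 28*b^2 + 224*b - 320) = (b - 4)*(b - 2)*(b^4 + b^3 - 30*b^2 - 32*b + 160) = (b - 4)*(b - 2)*(b + 4)*(b^3 - 3*b^2 - 18*b + 40) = (b - 5)*(b - 4)*(b - 2)*(b + 4)*(b^2 + 2*b - 8) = (b - 5)*(b - 4)*(b - 2)*(b + 4)^2*(b - 2)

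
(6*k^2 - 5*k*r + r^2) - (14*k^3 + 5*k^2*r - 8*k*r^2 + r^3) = -14*k^3 - 5*k^2*r + 6*k^2 + 8*k*r^2 - 5*k*r - r^3 + r^2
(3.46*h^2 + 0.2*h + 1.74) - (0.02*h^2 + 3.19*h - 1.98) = 3.44*h^2 - 2.99*h + 3.72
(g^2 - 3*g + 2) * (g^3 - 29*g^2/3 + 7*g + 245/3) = g^5 - 38*g^4/3 + 38*g^3 + 124*g^2/3 - 231*g + 490/3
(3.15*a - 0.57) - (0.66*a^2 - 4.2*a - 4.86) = -0.66*a^2 + 7.35*a + 4.29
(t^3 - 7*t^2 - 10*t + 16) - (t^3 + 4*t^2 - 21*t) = -11*t^2 + 11*t + 16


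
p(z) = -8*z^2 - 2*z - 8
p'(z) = -16*z - 2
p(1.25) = -23.00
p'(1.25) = -22.00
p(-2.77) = -63.84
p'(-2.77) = 42.32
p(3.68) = -123.70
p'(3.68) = -60.88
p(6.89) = -401.56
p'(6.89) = -112.24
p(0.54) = -11.41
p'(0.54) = -10.64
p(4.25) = -161.00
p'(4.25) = -70.00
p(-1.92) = -33.65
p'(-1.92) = 28.72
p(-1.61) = -25.52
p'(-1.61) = 23.76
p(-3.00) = -74.00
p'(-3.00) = 46.00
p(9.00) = -674.00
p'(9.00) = -146.00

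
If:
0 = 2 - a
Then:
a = 2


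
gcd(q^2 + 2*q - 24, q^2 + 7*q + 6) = q + 6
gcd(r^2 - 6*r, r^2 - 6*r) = r^2 - 6*r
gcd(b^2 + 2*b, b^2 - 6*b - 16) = b + 2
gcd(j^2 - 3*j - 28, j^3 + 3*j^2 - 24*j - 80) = j + 4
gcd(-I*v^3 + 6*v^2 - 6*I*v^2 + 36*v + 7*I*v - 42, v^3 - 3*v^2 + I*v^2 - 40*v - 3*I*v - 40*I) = 1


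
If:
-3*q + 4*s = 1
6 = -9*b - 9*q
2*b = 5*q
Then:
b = -10/21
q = -4/21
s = 3/28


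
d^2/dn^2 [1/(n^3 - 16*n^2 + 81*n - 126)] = 2*((16 - 3*n)*(n^3 - 16*n^2 + 81*n - 126) + (3*n^2 - 32*n + 81)^2)/(n^3 - 16*n^2 + 81*n - 126)^3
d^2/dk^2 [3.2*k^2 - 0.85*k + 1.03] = 6.40000000000000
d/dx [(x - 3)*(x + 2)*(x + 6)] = 3*x^2 + 10*x - 12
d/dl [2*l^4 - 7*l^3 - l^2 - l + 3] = 8*l^3 - 21*l^2 - 2*l - 1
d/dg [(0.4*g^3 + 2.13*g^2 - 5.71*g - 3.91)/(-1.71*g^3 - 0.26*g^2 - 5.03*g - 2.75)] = (3.5383*g^4 - 23.5522*g^3 - 35.5568*g^2 - 13.7482*g - 3.9648)/(2.9241*g^6 + 0.8892*g^5 + 17.2702*g^4 + 12.0206*g^3 + 26.7309*g^2 + 27.665*g + 7.5625)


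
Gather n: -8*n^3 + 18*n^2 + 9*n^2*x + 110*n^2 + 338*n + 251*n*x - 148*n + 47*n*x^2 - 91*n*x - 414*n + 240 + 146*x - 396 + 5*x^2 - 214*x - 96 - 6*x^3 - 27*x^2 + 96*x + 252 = -8*n^3 + n^2*(9*x + 128) + n*(47*x^2 + 160*x - 224) - 6*x^3 - 22*x^2 + 28*x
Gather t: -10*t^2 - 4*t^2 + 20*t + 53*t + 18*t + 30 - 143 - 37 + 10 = -14*t^2 + 91*t - 140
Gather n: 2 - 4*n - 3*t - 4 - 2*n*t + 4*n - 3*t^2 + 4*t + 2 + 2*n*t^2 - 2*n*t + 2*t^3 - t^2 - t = n*(2*t^2 - 4*t) + 2*t^3 - 4*t^2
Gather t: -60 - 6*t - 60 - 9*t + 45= -15*t - 75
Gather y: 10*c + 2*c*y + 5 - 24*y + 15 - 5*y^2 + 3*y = 10*c - 5*y^2 + y*(2*c - 21) + 20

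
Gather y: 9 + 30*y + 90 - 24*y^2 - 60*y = -24*y^2 - 30*y + 99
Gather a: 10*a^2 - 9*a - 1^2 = 10*a^2 - 9*a - 1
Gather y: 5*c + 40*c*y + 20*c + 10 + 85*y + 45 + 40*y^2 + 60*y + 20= 25*c + 40*y^2 + y*(40*c + 145) + 75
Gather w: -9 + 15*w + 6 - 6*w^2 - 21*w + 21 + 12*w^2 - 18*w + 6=6*w^2 - 24*w + 24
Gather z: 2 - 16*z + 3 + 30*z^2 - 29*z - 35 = 30*z^2 - 45*z - 30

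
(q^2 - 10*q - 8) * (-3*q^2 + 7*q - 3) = -3*q^4 + 37*q^3 - 49*q^2 - 26*q + 24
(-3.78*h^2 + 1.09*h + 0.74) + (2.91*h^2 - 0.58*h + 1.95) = -0.87*h^2 + 0.51*h + 2.69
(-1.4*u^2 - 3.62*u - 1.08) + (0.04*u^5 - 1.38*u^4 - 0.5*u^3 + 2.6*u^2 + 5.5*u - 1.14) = 0.04*u^5 - 1.38*u^4 - 0.5*u^3 + 1.2*u^2 + 1.88*u - 2.22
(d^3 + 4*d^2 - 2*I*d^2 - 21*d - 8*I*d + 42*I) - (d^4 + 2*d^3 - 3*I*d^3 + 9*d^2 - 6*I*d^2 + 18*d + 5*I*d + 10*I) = -d^4 - d^3 + 3*I*d^3 - 5*d^2 + 4*I*d^2 - 39*d - 13*I*d + 32*I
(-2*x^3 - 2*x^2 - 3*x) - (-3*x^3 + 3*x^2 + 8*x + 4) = x^3 - 5*x^2 - 11*x - 4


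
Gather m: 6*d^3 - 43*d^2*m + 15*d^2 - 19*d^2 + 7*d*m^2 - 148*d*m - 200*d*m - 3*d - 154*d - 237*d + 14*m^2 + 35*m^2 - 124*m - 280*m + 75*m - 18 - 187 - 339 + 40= 6*d^3 - 4*d^2 - 394*d + m^2*(7*d + 49) + m*(-43*d^2 - 348*d - 329) - 504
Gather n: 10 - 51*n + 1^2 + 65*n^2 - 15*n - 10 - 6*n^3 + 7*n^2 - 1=-6*n^3 + 72*n^2 - 66*n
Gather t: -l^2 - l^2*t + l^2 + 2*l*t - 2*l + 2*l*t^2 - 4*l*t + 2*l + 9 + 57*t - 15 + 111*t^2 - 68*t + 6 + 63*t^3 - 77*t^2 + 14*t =63*t^3 + t^2*(2*l + 34) + t*(-l^2 - 2*l + 3)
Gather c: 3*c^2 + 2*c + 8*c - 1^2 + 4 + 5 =3*c^2 + 10*c + 8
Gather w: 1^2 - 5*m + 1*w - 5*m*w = -5*m + w*(1 - 5*m) + 1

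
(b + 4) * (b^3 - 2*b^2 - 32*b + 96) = b^4 + 2*b^3 - 40*b^2 - 32*b + 384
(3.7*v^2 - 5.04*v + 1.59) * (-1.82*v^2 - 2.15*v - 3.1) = -6.734*v^4 + 1.2178*v^3 - 3.5278*v^2 + 12.2055*v - 4.929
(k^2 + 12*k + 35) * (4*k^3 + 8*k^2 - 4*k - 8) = 4*k^5 + 56*k^4 + 232*k^3 + 224*k^2 - 236*k - 280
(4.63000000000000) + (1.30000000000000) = 5.93000000000000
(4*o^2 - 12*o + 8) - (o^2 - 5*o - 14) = 3*o^2 - 7*o + 22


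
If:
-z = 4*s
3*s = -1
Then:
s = -1/3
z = 4/3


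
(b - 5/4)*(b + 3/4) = b^2 - b/2 - 15/16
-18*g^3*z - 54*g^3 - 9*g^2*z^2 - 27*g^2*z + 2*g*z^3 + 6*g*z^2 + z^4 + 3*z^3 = (-3*g + z)*(2*g + z)*(3*g + z)*(z + 3)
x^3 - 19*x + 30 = (x - 3)*(x - 2)*(x + 5)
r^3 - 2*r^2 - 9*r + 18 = (r - 3)*(r - 2)*(r + 3)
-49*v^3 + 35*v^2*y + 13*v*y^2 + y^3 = (-v + y)*(7*v + y)^2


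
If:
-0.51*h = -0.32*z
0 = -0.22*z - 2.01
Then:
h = -5.73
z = -9.14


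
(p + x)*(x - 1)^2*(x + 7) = p*x^3 + 5*p*x^2 - 13*p*x + 7*p + x^4 + 5*x^3 - 13*x^2 + 7*x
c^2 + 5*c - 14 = (c - 2)*(c + 7)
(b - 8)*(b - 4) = b^2 - 12*b + 32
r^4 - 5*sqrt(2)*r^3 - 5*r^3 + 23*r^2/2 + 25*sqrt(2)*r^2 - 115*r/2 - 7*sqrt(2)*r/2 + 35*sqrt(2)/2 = (r - 5)*(r - 7*sqrt(2)/2)*(r - sqrt(2))*(r - sqrt(2)/2)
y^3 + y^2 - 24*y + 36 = (y - 3)*(y - 2)*(y + 6)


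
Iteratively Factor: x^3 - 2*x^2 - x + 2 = (x - 1)*(x^2 - x - 2) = (x - 2)*(x - 1)*(x + 1)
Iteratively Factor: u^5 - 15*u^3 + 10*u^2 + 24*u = (u - 2)*(u^4 + 2*u^3 - 11*u^2 - 12*u) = (u - 2)*(u + 1)*(u^3 + u^2 - 12*u) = (u - 3)*(u - 2)*(u + 1)*(u^2 + 4*u) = (u - 3)*(u - 2)*(u + 1)*(u + 4)*(u)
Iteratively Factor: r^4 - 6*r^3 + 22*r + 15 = (r - 5)*(r^3 - r^2 - 5*r - 3) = (r - 5)*(r + 1)*(r^2 - 2*r - 3) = (r - 5)*(r - 3)*(r + 1)*(r + 1)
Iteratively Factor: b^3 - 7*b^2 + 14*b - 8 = (b - 1)*(b^2 - 6*b + 8) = (b - 4)*(b - 1)*(b - 2)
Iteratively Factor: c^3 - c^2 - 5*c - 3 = (c + 1)*(c^2 - 2*c - 3) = (c + 1)^2*(c - 3)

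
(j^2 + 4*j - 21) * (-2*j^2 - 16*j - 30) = -2*j^4 - 24*j^3 - 52*j^2 + 216*j + 630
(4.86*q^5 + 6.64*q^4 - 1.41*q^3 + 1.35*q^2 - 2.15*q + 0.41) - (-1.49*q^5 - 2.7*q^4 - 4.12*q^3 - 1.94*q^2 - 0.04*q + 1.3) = 6.35*q^5 + 9.34*q^4 + 2.71*q^3 + 3.29*q^2 - 2.11*q - 0.89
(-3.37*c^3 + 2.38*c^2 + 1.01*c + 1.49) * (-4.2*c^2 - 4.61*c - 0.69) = 14.154*c^5 + 5.5397*c^4 - 12.8885*c^3 - 12.5563*c^2 - 7.5658*c - 1.0281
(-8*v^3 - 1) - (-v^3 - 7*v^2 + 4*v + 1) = -7*v^3 + 7*v^2 - 4*v - 2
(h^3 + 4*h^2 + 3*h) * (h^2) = h^5 + 4*h^4 + 3*h^3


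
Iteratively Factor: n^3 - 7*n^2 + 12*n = (n - 3)*(n^2 - 4*n) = n*(n - 3)*(n - 4)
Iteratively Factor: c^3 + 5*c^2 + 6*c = (c + 3)*(c^2 + 2*c) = (c + 2)*(c + 3)*(c)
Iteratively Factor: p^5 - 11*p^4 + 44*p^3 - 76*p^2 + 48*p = (p - 2)*(p^4 - 9*p^3 + 26*p^2 - 24*p) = (p - 4)*(p - 2)*(p^3 - 5*p^2 + 6*p) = p*(p - 4)*(p - 2)*(p^2 - 5*p + 6) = p*(p - 4)*(p - 3)*(p - 2)*(p - 2)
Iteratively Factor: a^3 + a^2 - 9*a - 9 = (a - 3)*(a^2 + 4*a + 3) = (a - 3)*(a + 3)*(a + 1)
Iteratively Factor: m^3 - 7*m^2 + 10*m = (m - 2)*(m^2 - 5*m) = (m - 5)*(m - 2)*(m)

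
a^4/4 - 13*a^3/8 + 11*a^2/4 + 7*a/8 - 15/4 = (a/4 + 1/4)*(a - 3)*(a - 5/2)*(a - 2)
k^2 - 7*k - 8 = (k - 8)*(k + 1)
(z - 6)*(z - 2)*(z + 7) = z^3 - z^2 - 44*z + 84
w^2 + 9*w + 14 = (w + 2)*(w + 7)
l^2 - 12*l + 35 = (l - 7)*(l - 5)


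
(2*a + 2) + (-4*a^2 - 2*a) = 2 - 4*a^2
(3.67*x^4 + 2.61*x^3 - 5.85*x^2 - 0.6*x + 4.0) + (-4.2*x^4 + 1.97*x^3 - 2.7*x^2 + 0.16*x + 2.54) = -0.53*x^4 + 4.58*x^3 - 8.55*x^2 - 0.44*x + 6.54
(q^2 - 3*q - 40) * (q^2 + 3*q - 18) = q^4 - 67*q^2 - 66*q + 720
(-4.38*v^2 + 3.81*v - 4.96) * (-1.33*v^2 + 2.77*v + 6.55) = 5.8254*v^4 - 17.1999*v^3 - 11.5385*v^2 + 11.2163*v - 32.488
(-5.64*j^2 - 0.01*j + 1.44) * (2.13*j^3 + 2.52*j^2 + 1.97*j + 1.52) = -12.0132*j^5 - 14.2341*j^4 - 8.0688*j^3 - 4.9637*j^2 + 2.8216*j + 2.1888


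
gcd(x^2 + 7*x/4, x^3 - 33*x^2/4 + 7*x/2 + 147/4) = x + 7/4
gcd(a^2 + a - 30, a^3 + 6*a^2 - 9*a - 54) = a + 6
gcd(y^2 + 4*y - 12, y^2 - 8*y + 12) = y - 2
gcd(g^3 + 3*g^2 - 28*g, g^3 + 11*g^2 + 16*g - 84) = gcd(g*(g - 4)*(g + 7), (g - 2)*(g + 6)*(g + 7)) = g + 7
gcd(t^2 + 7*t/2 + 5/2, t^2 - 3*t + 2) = 1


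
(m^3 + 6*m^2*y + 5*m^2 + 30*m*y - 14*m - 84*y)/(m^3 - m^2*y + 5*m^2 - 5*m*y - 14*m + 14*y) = (-m - 6*y)/(-m + y)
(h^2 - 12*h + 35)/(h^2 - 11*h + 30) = (h - 7)/(h - 6)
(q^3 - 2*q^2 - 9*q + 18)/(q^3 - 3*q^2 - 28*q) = (-q^3 + 2*q^2 + 9*q - 18)/(q*(-q^2 + 3*q + 28))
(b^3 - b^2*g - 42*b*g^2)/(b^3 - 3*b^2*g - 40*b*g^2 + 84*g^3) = b/(b - 2*g)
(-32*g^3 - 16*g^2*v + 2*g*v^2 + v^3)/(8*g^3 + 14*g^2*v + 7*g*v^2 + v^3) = (-4*g + v)/(g + v)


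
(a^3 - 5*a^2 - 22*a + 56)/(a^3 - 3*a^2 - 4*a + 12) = (a^2 - 3*a - 28)/(a^2 - a - 6)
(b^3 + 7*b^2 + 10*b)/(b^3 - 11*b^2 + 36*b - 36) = b*(b^2 + 7*b + 10)/(b^3 - 11*b^2 + 36*b - 36)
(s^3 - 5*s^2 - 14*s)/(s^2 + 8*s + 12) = s*(s - 7)/(s + 6)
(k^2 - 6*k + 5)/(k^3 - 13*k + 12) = (k - 5)/(k^2 + k - 12)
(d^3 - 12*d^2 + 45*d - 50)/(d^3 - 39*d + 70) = (d - 5)/(d + 7)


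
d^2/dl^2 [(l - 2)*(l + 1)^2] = 6*l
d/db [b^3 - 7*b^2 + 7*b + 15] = 3*b^2 - 14*b + 7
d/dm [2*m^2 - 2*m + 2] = 4*m - 2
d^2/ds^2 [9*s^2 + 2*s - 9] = 18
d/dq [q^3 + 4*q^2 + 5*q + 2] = 3*q^2 + 8*q + 5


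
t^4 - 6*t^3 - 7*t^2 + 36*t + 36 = (t - 6)*(t - 3)*(t + 1)*(t + 2)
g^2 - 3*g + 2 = (g - 2)*(g - 1)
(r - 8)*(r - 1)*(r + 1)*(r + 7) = r^4 - r^3 - 57*r^2 + r + 56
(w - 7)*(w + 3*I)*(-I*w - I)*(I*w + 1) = w^4 - 6*w^3 + 2*I*w^3 - 4*w^2 - 12*I*w^2 - 18*w - 14*I*w - 21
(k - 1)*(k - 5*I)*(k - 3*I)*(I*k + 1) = I*k^4 + 9*k^3 - I*k^3 - 9*k^2 - 23*I*k^2 - 15*k + 23*I*k + 15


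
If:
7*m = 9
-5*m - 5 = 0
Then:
No Solution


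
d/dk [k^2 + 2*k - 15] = 2*k + 2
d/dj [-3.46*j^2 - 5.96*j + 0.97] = -6.92*j - 5.96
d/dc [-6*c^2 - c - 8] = -12*c - 1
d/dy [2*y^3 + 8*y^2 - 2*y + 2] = 6*y^2 + 16*y - 2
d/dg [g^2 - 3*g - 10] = 2*g - 3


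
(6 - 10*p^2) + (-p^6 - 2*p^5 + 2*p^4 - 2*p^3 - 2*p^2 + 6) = -p^6 - 2*p^5 + 2*p^4 - 2*p^3 - 12*p^2 + 12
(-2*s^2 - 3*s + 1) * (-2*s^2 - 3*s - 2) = 4*s^4 + 12*s^3 + 11*s^2 + 3*s - 2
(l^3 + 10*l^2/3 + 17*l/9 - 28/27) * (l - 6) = l^4 - 8*l^3/3 - 163*l^2/9 - 334*l/27 + 56/9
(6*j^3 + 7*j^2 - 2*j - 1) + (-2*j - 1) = 6*j^3 + 7*j^2 - 4*j - 2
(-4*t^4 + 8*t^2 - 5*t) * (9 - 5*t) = 20*t^5 - 36*t^4 - 40*t^3 + 97*t^2 - 45*t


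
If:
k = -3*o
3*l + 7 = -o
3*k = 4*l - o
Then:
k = -21/5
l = -14/5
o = 7/5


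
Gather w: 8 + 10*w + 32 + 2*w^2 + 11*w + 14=2*w^2 + 21*w + 54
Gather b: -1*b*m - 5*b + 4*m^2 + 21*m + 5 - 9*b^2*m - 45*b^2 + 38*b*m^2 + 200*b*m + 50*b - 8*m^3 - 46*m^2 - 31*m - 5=b^2*(-9*m - 45) + b*(38*m^2 + 199*m + 45) - 8*m^3 - 42*m^2 - 10*m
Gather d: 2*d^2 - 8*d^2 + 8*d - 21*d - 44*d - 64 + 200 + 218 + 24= -6*d^2 - 57*d + 378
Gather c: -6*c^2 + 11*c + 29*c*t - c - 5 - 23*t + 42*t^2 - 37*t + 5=-6*c^2 + c*(29*t + 10) + 42*t^2 - 60*t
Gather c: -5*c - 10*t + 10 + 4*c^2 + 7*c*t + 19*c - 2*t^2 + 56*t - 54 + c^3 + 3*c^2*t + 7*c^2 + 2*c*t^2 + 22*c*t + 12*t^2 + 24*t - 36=c^3 + c^2*(3*t + 11) + c*(2*t^2 + 29*t + 14) + 10*t^2 + 70*t - 80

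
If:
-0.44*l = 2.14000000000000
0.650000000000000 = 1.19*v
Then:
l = -4.86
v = 0.55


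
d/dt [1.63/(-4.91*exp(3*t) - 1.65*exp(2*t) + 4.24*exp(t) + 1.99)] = (24.0099*exp(2*t) + 5.379*exp(t) - 6.9112)*exp(t)/(4.91*exp(3*t) + 1.65*exp(2*t) - 4.24*exp(t) - 1.99)^2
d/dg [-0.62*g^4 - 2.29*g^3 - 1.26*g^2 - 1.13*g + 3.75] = -2.48*g^3 - 6.87*g^2 - 2.52*g - 1.13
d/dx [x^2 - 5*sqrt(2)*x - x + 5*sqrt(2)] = 2*x - 5*sqrt(2) - 1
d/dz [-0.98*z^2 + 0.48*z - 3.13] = 0.48 - 1.96*z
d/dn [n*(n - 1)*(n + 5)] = 3*n^2 + 8*n - 5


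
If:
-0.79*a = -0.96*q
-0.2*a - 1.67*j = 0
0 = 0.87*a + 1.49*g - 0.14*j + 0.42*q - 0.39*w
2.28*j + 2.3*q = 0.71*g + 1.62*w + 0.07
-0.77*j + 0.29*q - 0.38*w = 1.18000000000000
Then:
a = -8.73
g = 4.42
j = 1.05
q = -7.18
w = -10.70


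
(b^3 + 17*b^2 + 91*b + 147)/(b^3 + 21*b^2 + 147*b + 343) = (b + 3)/(b + 7)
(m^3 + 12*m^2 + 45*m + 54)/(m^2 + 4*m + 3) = (m^2 + 9*m + 18)/(m + 1)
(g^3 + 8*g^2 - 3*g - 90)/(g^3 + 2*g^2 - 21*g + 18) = (g + 5)/(g - 1)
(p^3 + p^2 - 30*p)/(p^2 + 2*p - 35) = p*(p + 6)/(p + 7)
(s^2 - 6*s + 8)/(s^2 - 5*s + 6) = (s - 4)/(s - 3)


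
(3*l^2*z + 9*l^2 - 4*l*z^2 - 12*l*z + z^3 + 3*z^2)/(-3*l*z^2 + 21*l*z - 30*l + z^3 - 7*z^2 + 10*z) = (-l*z - 3*l + z^2 + 3*z)/(z^2 - 7*z + 10)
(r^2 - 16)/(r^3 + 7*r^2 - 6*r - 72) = (r - 4)/(r^2 + 3*r - 18)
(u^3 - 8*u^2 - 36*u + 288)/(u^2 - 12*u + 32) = (u^2 - 36)/(u - 4)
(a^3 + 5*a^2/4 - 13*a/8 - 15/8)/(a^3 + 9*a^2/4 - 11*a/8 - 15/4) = (a + 1)/(a + 2)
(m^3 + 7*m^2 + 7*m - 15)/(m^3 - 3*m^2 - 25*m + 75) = (m^2 + 2*m - 3)/(m^2 - 8*m + 15)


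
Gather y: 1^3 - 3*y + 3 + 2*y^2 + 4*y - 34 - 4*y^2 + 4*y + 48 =-2*y^2 + 5*y + 18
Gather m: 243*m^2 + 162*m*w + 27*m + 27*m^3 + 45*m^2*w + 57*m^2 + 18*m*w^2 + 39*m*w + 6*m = 27*m^3 + m^2*(45*w + 300) + m*(18*w^2 + 201*w + 33)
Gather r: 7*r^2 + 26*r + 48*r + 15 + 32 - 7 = 7*r^2 + 74*r + 40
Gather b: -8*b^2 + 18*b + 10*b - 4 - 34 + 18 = -8*b^2 + 28*b - 20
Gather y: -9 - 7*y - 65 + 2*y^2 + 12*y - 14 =2*y^2 + 5*y - 88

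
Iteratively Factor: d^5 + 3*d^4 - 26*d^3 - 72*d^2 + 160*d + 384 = (d + 2)*(d^4 + d^3 - 28*d^2 - 16*d + 192) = (d - 3)*(d + 2)*(d^3 + 4*d^2 - 16*d - 64) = (d - 3)*(d + 2)*(d + 4)*(d^2 - 16) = (d - 4)*(d - 3)*(d + 2)*(d + 4)*(d + 4)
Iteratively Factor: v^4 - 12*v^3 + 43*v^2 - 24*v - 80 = (v + 1)*(v^3 - 13*v^2 + 56*v - 80) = (v - 4)*(v + 1)*(v^2 - 9*v + 20) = (v - 5)*(v - 4)*(v + 1)*(v - 4)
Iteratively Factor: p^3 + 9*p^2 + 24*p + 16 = (p + 4)*(p^2 + 5*p + 4) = (p + 1)*(p + 4)*(p + 4)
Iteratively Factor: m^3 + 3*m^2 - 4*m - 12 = (m - 2)*(m^2 + 5*m + 6) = (m - 2)*(m + 3)*(m + 2)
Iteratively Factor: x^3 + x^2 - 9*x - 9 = (x + 3)*(x^2 - 2*x - 3) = (x + 1)*(x + 3)*(x - 3)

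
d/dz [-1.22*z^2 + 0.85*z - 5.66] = 0.85 - 2.44*z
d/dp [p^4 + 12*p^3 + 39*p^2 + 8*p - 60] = 4*p^3 + 36*p^2 + 78*p + 8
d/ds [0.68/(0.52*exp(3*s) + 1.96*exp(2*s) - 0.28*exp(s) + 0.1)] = (-1.0608*exp(2*s) - 2.6656*exp(s) + 0.1904)*exp(s)/(0.52*exp(3*s) + 1.96*exp(2*s) - 0.28*exp(s) + 0.1)^2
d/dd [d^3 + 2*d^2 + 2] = d*(3*d + 4)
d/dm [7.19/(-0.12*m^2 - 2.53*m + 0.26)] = (1.7256*m + 18.1907)/(0.12*m^2 + 2.53*m - 0.26)^2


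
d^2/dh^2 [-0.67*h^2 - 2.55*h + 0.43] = -1.34000000000000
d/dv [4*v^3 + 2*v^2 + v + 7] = 12*v^2 + 4*v + 1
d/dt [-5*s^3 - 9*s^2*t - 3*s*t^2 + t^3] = -9*s^2 - 6*s*t + 3*t^2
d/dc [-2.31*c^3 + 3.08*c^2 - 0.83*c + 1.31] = -6.93*c^2 + 6.16*c - 0.83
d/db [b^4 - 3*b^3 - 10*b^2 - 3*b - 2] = 4*b^3 - 9*b^2 - 20*b - 3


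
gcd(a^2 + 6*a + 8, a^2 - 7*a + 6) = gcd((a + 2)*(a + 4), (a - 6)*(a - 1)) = 1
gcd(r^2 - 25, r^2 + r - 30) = r - 5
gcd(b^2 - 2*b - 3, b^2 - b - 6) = b - 3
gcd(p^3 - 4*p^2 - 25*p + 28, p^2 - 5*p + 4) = p - 1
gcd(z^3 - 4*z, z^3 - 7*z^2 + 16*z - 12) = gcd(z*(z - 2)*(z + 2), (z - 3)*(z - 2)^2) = z - 2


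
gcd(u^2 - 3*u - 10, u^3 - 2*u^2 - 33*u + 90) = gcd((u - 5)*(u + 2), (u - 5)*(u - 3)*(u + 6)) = u - 5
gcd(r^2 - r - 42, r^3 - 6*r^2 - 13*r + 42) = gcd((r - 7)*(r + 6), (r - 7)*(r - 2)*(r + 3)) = r - 7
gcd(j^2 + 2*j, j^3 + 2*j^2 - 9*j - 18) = j + 2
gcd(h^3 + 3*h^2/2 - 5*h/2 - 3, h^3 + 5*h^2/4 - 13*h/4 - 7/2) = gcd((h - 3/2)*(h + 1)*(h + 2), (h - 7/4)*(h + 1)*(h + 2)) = h^2 + 3*h + 2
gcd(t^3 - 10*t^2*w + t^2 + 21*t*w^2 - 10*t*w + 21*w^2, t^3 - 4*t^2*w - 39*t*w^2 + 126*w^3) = t^2 - 10*t*w + 21*w^2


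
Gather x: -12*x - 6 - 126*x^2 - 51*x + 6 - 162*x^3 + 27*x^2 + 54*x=-162*x^3 - 99*x^2 - 9*x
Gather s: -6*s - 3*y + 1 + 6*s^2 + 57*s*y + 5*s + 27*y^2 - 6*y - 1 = 6*s^2 + s*(57*y - 1) + 27*y^2 - 9*y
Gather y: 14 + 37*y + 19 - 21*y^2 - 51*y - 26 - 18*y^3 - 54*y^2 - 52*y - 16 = -18*y^3 - 75*y^2 - 66*y - 9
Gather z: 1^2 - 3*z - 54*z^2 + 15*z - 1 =-54*z^2 + 12*z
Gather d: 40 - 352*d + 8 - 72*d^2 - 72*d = -72*d^2 - 424*d + 48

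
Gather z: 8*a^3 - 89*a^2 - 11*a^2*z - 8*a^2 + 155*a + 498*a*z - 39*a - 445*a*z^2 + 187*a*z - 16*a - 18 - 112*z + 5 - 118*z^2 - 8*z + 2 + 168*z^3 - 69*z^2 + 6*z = 8*a^3 - 97*a^2 + 100*a + 168*z^3 + z^2*(-445*a - 187) + z*(-11*a^2 + 685*a - 114) - 11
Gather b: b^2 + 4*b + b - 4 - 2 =b^2 + 5*b - 6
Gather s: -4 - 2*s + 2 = -2*s - 2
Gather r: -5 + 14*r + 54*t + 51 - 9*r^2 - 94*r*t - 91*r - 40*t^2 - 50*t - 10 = -9*r^2 + r*(-94*t - 77) - 40*t^2 + 4*t + 36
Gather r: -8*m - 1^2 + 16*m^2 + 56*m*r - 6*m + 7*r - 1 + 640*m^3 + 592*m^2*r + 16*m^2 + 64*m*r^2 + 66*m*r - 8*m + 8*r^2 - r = 640*m^3 + 32*m^2 - 22*m + r^2*(64*m + 8) + r*(592*m^2 + 122*m + 6) - 2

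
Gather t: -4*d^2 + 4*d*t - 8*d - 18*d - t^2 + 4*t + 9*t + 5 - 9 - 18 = -4*d^2 - 26*d - t^2 + t*(4*d + 13) - 22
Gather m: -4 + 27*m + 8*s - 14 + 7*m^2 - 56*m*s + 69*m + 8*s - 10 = 7*m^2 + m*(96 - 56*s) + 16*s - 28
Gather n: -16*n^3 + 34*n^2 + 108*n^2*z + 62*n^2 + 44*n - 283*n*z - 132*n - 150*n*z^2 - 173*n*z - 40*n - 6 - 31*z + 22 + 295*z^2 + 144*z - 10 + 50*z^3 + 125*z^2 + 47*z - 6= -16*n^3 + n^2*(108*z + 96) + n*(-150*z^2 - 456*z - 128) + 50*z^3 + 420*z^2 + 160*z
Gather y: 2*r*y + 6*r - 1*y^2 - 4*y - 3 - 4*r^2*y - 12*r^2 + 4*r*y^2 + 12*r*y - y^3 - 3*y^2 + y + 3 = -12*r^2 + 6*r - y^3 + y^2*(4*r - 4) + y*(-4*r^2 + 14*r - 3)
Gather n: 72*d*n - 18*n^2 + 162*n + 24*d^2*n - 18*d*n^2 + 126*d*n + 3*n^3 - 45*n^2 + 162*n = 3*n^3 + n^2*(-18*d - 63) + n*(24*d^2 + 198*d + 324)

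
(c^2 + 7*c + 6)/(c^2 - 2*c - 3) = (c + 6)/(c - 3)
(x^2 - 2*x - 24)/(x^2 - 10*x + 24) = (x + 4)/(x - 4)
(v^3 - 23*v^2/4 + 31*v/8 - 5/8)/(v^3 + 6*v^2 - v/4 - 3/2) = (4*v^2 - 21*v + 5)/(2*(2*v^2 + 13*v + 6))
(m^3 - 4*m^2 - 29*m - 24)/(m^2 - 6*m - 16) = (m^2 + 4*m + 3)/(m + 2)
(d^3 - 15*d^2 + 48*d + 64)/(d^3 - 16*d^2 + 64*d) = (d + 1)/d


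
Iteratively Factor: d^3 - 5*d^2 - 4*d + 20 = (d - 5)*(d^2 - 4) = (d - 5)*(d + 2)*(d - 2)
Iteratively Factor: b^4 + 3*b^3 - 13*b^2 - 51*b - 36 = (b + 3)*(b^3 - 13*b - 12) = (b + 1)*(b + 3)*(b^2 - b - 12) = (b + 1)*(b + 3)^2*(b - 4)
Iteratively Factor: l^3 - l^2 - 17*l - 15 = (l + 1)*(l^2 - 2*l - 15) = (l + 1)*(l + 3)*(l - 5)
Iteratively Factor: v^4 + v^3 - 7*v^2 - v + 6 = (v + 3)*(v^3 - 2*v^2 - v + 2) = (v - 1)*(v + 3)*(v^2 - v - 2) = (v - 1)*(v + 1)*(v + 3)*(v - 2)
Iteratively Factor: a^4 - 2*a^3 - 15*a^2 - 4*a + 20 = (a + 2)*(a^3 - 4*a^2 - 7*a + 10) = (a - 5)*(a + 2)*(a^2 + a - 2) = (a - 5)*(a + 2)^2*(a - 1)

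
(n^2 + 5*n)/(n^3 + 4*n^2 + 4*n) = (n + 5)/(n^2 + 4*n + 4)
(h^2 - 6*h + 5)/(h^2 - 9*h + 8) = (h - 5)/(h - 8)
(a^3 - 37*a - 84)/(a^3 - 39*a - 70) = (-a^3 + 37*a + 84)/(-a^3 + 39*a + 70)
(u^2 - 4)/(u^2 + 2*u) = (u - 2)/u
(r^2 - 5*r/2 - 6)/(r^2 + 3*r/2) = (r - 4)/r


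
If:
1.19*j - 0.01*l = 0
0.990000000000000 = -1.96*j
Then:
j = -0.51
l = -60.11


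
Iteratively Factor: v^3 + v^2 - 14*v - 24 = (v + 3)*(v^2 - 2*v - 8) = (v + 2)*(v + 3)*(v - 4)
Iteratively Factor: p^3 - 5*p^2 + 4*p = (p - 4)*(p^2 - p) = (p - 4)*(p - 1)*(p)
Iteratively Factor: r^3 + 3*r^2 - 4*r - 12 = (r - 2)*(r^2 + 5*r + 6) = (r - 2)*(r + 2)*(r + 3)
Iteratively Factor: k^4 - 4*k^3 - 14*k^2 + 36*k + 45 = (k - 3)*(k^3 - k^2 - 17*k - 15) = (k - 3)*(k + 1)*(k^2 - 2*k - 15) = (k - 3)*(k + 1)*(k + 3)*(k - 5)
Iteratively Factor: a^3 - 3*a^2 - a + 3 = (a + 1)*(a^2 - 4*a + 3) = (a - 3)*(a + 1)*(a - 1)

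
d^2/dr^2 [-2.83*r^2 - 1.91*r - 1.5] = -5.66000000000000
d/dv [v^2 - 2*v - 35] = 2*v - 2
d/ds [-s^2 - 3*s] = -2*s - 3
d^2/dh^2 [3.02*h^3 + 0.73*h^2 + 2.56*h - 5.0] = 18.12*h + 1.46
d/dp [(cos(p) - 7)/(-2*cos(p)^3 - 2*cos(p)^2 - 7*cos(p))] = (25*cos(p) + 20*cos(2*p) - cos(3*p) + 69)*sin(p)/((2*cos(p) + cos(2*p) + 8)^2*cos(p)^2)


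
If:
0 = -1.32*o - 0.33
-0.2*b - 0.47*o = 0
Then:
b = 0.59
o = -0.25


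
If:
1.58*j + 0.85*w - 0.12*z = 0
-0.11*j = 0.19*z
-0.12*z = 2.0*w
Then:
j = 0.00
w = 0.00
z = 0.00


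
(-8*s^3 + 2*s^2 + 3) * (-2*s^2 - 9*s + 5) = 16*s^5 + 68*s^4 - 58*s^3 + 4*s^2 - 27*s + 15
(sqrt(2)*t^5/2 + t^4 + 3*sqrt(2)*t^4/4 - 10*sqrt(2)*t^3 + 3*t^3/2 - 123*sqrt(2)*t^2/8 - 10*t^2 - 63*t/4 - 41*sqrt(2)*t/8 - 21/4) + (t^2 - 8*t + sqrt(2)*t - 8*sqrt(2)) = sqrt(2)*t^5/2 + t^4 + 3*sqrt(2)*t^4/4 - 10*sqrt(2)*t^3 + 3*t^3/2 - 123*sqrt(2)*t^2/8 - 9*t^2 - 95*t/4 - 33*sqrt(2)*t/8 - 8*sqrt(2) - 21/4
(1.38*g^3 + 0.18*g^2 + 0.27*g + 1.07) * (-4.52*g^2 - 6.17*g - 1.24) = -6.2376*g^5 - 9.3282*g^4 - 4.0422*g^3 - 6.7255*g^2 - 6.9367*g - 1.3268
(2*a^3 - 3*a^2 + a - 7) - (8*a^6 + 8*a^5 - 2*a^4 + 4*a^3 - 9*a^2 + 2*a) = -8*a^6 - 8*a^5 + 2*a^4 - 2*a^3 + 6*a^2 - a - 7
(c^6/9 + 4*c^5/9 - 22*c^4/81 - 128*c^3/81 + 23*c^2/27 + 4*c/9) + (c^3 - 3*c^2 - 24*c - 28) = c^6/9 + 4*c^5/9 - 22*c^4/81 - 47*c^3/81 - 58*c^2/27 - 212*c/9 - 28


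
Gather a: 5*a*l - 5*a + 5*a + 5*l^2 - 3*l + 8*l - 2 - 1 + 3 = 5*a*l + 5*l^2 + 5*l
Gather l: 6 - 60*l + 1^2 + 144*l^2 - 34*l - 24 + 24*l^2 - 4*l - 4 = 168*l^2 - 98*l - 21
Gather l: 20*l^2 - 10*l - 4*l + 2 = 20*l^2 - 14*l + 2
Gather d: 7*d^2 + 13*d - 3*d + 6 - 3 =7*d^2 + 10*d + 3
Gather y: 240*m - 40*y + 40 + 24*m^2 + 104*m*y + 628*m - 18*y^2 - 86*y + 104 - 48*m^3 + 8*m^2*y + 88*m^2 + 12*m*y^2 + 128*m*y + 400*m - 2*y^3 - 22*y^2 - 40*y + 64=-48*m^3 + 112*m^2 + 1268*m - 2*y^3 + y^2*(12*m - 40) + y*(8*m^2 + 232*m - 166) + 208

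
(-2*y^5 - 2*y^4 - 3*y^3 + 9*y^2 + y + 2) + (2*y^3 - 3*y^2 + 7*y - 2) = -2*y^5 - 2*y^4 - y^3 + 6*y^2 + 8*y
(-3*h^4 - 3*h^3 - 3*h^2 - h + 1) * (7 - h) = 3*h^5 - 18*h^4 - 18*h^3 - 20*h^2 - 8*h + 7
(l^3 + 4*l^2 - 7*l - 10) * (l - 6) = l^4 - 2*l^3 - 31*l^2 + 32*l + 60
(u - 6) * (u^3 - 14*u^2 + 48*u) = u^4 - 20*u^3 + 132*u^2 - 288*u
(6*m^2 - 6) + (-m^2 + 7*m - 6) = 5*m^2 + 7*m - 12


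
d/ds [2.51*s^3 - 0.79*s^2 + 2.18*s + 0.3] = 7.53*s^2 - 1.58*s + 2.18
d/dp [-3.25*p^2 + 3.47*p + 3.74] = 3.47 - 6.5*p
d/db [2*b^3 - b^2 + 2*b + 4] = 6*b^2 - 2*b + 2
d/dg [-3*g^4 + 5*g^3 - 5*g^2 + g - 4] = -12*g^3 + 15*g^2 - 10*g + 1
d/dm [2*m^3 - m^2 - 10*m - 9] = 6*m^2 - 2*m - 10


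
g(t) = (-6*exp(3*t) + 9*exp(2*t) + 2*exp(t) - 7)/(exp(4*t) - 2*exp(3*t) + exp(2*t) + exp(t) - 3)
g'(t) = (-18*exp(3*t) + 18*exp(2*t) + 2*exp(t))/(exp(4*t) - 2*exp(3*t) + exp(2*t) + exp(t) - 3) + (-6*exp(3*t) + 9*exp(2*t) + 2*exp(t) - 7)*(-4*exp(4*t) + 6*exp(3*t) - 2*exp(2*t) - exp(t))/(exp(4*t) - 2*exp(3*t) + exp(2*t) + exp(t) - 3)^2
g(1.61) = -1.30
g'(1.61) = 1.38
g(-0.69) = 1.84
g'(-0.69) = -0.96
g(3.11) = -0.27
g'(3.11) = 0.28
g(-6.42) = 2.33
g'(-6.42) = 0.00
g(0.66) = -5.85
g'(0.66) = 31.55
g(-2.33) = 2.32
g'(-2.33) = -0.03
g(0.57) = -13.84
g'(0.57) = 250.02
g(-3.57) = 2.33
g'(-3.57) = -0.00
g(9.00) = 0.00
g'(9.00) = 0.00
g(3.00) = -0.31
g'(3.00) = 0.31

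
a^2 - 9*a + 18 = (a - 6)*(a - 3)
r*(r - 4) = r^2 - 4*r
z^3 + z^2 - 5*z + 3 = (z - 1)^2*(z + 3)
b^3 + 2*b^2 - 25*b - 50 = (b - 5)*(b + 2)*(b + 5)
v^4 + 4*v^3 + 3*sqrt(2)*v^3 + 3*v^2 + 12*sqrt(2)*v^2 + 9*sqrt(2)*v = v*(v + 1)*(v + 3)*(v + 3*sqrt(2))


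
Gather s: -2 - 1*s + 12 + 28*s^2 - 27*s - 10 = 28*s^2 - 28*s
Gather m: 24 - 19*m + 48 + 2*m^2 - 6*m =2*m^2 - 25*m + 72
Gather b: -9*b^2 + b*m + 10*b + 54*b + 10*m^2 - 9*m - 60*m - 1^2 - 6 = -9*b^2 + b*(m + 64) + 10*m^2 - 69*m - 7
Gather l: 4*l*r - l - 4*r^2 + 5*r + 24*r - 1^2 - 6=l*(4*r - 1) - 4*r^2 + 29*r - 7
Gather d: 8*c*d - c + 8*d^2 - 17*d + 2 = -c + 8*d^2 + d*(8*c - 17) + 2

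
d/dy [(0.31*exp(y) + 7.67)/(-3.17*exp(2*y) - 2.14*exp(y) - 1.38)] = (0.9827*exp(2*y) + 48.6278*exp(y) + 15.986)*exp(y)/(10.0489*exp(4*y) + 13.5676*exp(3*y) + 13.3288*exp(2*y) + 5.9064*exp(y) + 1.9044)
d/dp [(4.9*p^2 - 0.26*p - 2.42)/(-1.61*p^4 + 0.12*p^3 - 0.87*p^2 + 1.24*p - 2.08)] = (15.778*p^5 - 1.8438*p^4 - 15.5224*p^3 + 6.721*p^2 - 24.5948*p + 3.5416)/(2.5921*p^8 - 0.3864*p^7 + 2.8158*p^6 - 4.2016*p^5 + 7.7521*p^4 - 2.6568*p^3 + 5.1568*p^2 - 5.1584*p + 4.3264)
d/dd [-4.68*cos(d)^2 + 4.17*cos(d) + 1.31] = (9.36*cos(d) - 4.17)*sin(d)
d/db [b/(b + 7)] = 7/(b + 7)^2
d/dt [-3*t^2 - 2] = -6*t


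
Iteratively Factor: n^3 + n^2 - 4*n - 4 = (n + 2)*(n^2 - n - 2) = (n - 2)*(n + 2)*(n + 1)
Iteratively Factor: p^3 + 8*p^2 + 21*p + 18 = (p + 3)*(p^2 + 5*p + 6) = (p + 2)*(p + 3)*(p + 3)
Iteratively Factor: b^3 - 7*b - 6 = (b - 3)*(b^2 + 3*b + 2) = (b - 3)*(b + 2)*(b + 1)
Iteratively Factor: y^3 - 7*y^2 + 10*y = (y)*(y^2 - 7*y + 10) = y*(y - 5)*(y - 2)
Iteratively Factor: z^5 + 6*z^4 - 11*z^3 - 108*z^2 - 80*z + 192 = (z - 1)*(z^4 + 7*z^3 - 4*z^2 - 112*z - 192) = (z - 1)*(z + 4)*(z^3 + 3*z^2 - 16*z - 48) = (z - 4)*(z - 1)*(z + 4)*(z^2 + 7*z + 12) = (z - 4)*(z - 1)*(z + 4)^2*(z + 3)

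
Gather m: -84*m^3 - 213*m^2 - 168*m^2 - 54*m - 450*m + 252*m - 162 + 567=-84*m^3 - 381*m^2 - 252*m + 405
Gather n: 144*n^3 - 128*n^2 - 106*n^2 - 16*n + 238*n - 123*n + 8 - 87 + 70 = 144*n^3 - 234*n^2 + 99*n - 9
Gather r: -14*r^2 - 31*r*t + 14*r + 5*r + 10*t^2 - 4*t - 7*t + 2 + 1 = -14*r^2 + r*(19 - 31*t) + 10*t^2 - 11*t + 3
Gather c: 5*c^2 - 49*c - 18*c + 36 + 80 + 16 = 5*c^2 - 67*c + 132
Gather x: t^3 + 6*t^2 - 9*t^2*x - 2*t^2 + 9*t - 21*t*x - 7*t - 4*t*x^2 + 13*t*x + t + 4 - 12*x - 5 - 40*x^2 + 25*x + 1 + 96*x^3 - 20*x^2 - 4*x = t^3 + 4*t^2 + 3*t + 96*x^3 + x^2*(-4*t - 60) + x*(-9*t^2 - 8*t + 9)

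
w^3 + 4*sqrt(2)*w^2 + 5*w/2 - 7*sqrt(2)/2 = (w - sqrt(2)/2)*(w + sqrt(2))*(w + 7*sqrt(2)/2)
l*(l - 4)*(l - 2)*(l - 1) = l^4 - 7*l^3 + 14*l^2 - 8*l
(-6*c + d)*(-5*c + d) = 30*c^2 - 11*c*d + d^2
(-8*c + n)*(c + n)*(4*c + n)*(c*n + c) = -32*c^4*n - 32*c^4 - 36*c^3*n^2 - 36*c^3*n - 3*c^2*n^3 - 3*c^2*n^2 + c*n^4 + c*n^3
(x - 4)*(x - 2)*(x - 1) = x^3 - 7*x^2 + 14*x - 8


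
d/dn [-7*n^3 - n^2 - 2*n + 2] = -21*n^2 - 2*n - 2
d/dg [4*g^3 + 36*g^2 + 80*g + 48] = 12*g^2 + 72*g + 80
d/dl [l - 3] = 1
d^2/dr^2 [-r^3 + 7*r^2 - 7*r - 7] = 14 - 6*r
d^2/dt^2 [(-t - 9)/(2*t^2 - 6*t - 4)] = (3*(t + 2)*(-t^2 + 3*t + 2) + (t + 9)*(2*t - 3)^2)/(-t^2 + 3*t + 2)^3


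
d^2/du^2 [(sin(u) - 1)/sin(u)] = (sin(u)^2 - 2)/sin(u)^3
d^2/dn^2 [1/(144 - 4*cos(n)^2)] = (2*sin(n)^4 - 73*sin(n)^2 + 35)/(2*(cos(n)^2 - 36)^3)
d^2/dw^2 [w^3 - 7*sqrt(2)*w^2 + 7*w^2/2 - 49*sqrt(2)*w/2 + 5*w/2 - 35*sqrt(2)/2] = 6*w - 14*sqrt(2) + 7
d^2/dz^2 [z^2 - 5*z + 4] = 2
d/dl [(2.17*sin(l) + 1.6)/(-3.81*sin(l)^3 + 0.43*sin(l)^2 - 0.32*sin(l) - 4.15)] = (16.5354*sin(l)^3 + 17.3549*sin(l)^2 - 1.376*sin(l) - 8.4935)*cos(l)/(14.5161*sin(l)^6 - 3.2766*sin(l)^5 + 2.6233*sin(l)^4 + 31.3478*sin(l)^3 - 3.4666*sin(l)^2 + 2.656*sin(l) + 17.2225)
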